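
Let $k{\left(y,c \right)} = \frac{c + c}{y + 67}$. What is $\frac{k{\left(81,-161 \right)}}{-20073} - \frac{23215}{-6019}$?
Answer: $\frac{34484576489}{8940634638} \approx 3.8571$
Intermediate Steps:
$k{\left(y,c \right)} = \frac{2 c}{67 + y}$
$\frac{k{\left(81,-161 \right)}}{-20073} - \frac{23215}{-6019} = \frac{2 \left(-161\right) \frac{1}{67 + 81}}{-20073} - \frac{23215}{-6019} = 2 \left(-161\right) \frac{1}{148} \left(- \frac{1}{20073}\right) - - \frac{23215}{6019} = 2 \left(-161\right) \frac{1}{148} \left(- \frac{1}{20073}\right) + \frac{23215}{6019} = \left(- \frac{161}{74}\right) \left(- \frac{1}{20073}\right) + \frac{23215}{6019} = \frac{161}{1485402} + \frac{23215}{6019} = \frac{34484576489}{8940634638}$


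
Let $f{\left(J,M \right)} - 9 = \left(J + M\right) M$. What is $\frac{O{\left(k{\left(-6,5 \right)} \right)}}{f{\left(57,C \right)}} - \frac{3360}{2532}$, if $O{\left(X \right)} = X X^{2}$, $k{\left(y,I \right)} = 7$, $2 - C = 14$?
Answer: $- \frac{221053}{112041} \approx -1.973$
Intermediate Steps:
$C = -12$ ($C = 2 - 14 = -12$)
$O{\left(X \right)} = X^{3}$
$f{\left(J,M \right)} = 9 + M \left(J + M\right)$ ($f{\left(J,M \right)} = 9 + \left(J + M\right) M = 9 + M \left(J + M\right)$)
$\frac{O{\left(k{\left(-6,5 \right)} \right)}}{f{\left(57,C \right)}} - \frac{3360}{2532} = \frac{7^{3}}{9 + \left(-12\right)^{2} + 57 \left(-12\right)} - \frac{3360}{2532} = \frac{343}{9 + 144 - 684} - \frac{280}{211} = \frac{343}{-531} - \frac{280}{211} = 343 \left(- \frac{1}{531}\right) - \frac{280}{211} = - \frac{343}{531} - \frac{280}{211} = - \frac{221053}{112041}$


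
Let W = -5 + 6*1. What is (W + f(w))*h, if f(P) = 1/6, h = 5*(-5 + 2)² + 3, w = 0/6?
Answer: 56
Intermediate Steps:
w = 0 (w = 0*(⅙) = 0)
h = 48 (h = 5*(-3)² + 3 = 5*9 + 3 = 45 + 3 = 48)
f(P) = ⅙
W = 1 (W = -5 + 6 = 1)
(W + f(w))*h = (1 + ⅙)*48 = (7/6)*48 = 56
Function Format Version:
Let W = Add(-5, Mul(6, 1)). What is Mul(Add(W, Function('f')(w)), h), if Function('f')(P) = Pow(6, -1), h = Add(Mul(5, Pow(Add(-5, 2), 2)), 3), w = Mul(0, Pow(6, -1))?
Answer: 56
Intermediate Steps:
w = 0 (w = Mul(0, Rational(1, 6)) = 0)
h = 48 (h = Add(Mul(5, Pow(-3, 2)), 3) = Add(Mul(5, 9), 3) = Add(45, 3) = 48)
Function('f')(P) = Rational(1, 6)
W = 1 (W = Add(-5, 6) = 1)
Mul(Add(W, Function('f')(w)), h) = Mul(Add(1, Rational(1, 6)), 48) = Mul(Rational(7, 6), 48) = 56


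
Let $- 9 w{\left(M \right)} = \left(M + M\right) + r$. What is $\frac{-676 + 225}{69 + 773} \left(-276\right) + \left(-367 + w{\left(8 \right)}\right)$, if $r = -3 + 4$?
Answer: $- \frac{837578}{3789} \approx -221.06$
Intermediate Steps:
$r = 1$
$w{\left(M \right)} = - \frac{1}{9} - \frac{2 M}{9}$ ($w{\left(M \right)} = - \frac{\left(M + M\right) + 1}{9} = - \frac{2 M + 1}{9} = - \frac{1 + 2 M}{9} = - \frac{1}{9} - \frac{2 M}{9}$)
$\frac{-676 + 225}{69 + 773} \left(-276\right) + \left(-367 + w{\left(8 \right)}\right) = \frac{-676 + 225}{69 + 773} \left(-276\right) - \frac{3320}{9} = - \frac{451}{842} \left(-276\right) - \frac{3320}{9} = \left(-451\right) \frac{1}{842} \left(-276\right) - \frac{3320}{9} = \left(- \frac{451}{842}\right) \left(-276\right) - \frac{3320}{9} = \frac{62238}{421} - \frac{3320}{9} = - \frac{837578}{3789}$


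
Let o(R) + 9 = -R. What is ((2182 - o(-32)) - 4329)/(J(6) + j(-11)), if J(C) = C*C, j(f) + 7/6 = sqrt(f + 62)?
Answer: -544236/8369 + 15624*sqrt(51)/8369 ≈ -51.698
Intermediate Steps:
j(f) = -7/6 + sqrt(62 + f) (j(f) = -7/6 + sqrt(f + 62) = -7/6 + sqrt(62 + f))
o(R) = -9 - R
J(C) = C**2
((2182 - o(-32)) - 4329)/(J(6) + j(-11)) = ((2182 - (-9 - 1*(-32))) - 4329)/(6**2 + (-7/6 + sqrt(62 - 11))) = ((2182 - (-9 + 32)) - 4329)/(36 + (-7/6 + sqrt(51))) = ((2182 - 1*23) - 4329)/(209/6 + sqrt(51)) = ((2182 - 23) - 4329)/(209/6 + sqrt(51)) = (2159 - 4329)/(209/6 + sqrt(51)) = -2170/(209/6 + sqrt(51))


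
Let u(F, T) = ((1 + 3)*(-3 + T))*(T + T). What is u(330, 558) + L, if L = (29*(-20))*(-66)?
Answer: 2515800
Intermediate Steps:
L = 38280 (L = -580*(-66) = 38280)
u(F, T) = 2*T*(-12 + 4*T) (u(F, T) = (4*(-3 + T))*(2*T) = (-12 + 4*T)*(2*T) = 2*T*(-12 + 4*T))
u(330, 558) + L = 8*558*(-3 + 558) + 38280 = 8*558*555 + 38280 = 2477520 + 38280 = 2515800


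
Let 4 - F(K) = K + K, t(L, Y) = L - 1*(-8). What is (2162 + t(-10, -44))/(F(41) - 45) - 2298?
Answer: -94938/41 ≈ -2315.6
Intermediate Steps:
t(L, Y) = 8 + L (t(L, Y) = L + 8 = 8 + L)
F(K) = 4 - 2*K (F(K) = 4 - (K + K) = 4 - 2*K)
(2162 + t(-10, -44))/(F(41) - 45) - 2298 = (2162 + (8 - 10))/((4 - 2*41) - 45) - 2298 = (2162 - 2)/((4 - 82) - 45) - 2298 = 2160/(-78 - 45) - 2298 = 2160/(-123) - 2298 = 2160*(-1/123) - 2298 = -720/41 - 2298 = -94938/41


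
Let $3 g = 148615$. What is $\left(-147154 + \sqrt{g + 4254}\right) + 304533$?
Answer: $157379 + \frac{\sqrt{484131}}{3} \approx 1.5761 \cdot 10^{5}$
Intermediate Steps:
$g = \frac{148615}{3}$ ($g = \frac{1}{3} \cdot 148615 = \frac{148615}{3} \approx 49538.0$)
$\left(-147154 + \sqrt{g + 4254}\right) + 304533 = \left(-147154 + \sqrt{\frac{148615}{3} + 4254}\right) + 304533 = \left(-147154 + \sqrt{\frac{161377}{3}}\right) + 304533 = \left(-147154 + \frac{\sqrt{484131}}{3}\right) + 304533 = 157379 + \frac{\sqrt{484131}}{3}$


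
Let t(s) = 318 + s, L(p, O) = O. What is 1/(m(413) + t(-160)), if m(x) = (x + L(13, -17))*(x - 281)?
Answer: 1/52430 ≈ 1.9073e-5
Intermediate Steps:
m(x) = (-281 + x)*(-17 + x) (m(x) = (x - 17)*(x - 281) = (-17 + x)*(-281 + x) = (-281 + x)*(-17 + x))
1/(m(413) + t(-160)) = 1/((4777 + 413² - 298*413) + (318 - 160)) = 1/((4777 + 170569 - 123074) + 158) = 1/(52272 + 158) = 1/52430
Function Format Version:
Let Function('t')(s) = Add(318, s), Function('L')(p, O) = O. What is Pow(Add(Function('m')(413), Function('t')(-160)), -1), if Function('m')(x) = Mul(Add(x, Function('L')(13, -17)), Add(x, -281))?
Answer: Rational(1, 52430) ≈ 1.9073e-5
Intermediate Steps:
Function('m')(x) = Mul(Add(-281, x), Add(-17, x)) (Function('m')(x) = Mul(Add(x, -17), Add(x, -281)) = Mul(Add(-17, x), Add(-281, x)) = Mul(Add(-281, x), Add(-17, x)))
Pow(Add(Function('m')(413), Function('t')(-160)), -1) = Pow(Add(Add(4777, Pow(413, 2), Mul(-298, 413)), Add(318, -160)), -1) = Pow(Add(Add(4777, 170569, -123074), 158), -1) = Pow(Add(52272, 158), -1) = Pow(52430, -1) = Rational(1, 52430)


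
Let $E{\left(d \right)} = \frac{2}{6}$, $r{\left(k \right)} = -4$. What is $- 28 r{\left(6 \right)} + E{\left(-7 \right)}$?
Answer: $\frac{337}{3} \approx 112.33$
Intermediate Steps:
$E{\left(d \right)} = \frac{1}{3}$ ($E{\left(d \right)} = 2 \cdot \frac{1}{6} = \frac{1}{3}$)
$- 28 r{\left(6 \right)} + E{\left(-7 \right)} = \left(-28\right) \left(-4\right) + \frac{1}{3} = 112 + \frac{1}{3} = \frac{337}{3}$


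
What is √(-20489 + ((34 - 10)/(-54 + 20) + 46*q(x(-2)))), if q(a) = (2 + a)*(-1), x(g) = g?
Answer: 5*I*√236861/17 ≈ 143.14*I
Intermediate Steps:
q(a) = -2 - a
√(-20489 + ((34 - 10)/(-54 + 20) + 46*q(x(-2)))) = √(-20489 + ((34 - 10)/(-54 + 20) + 46*(-2 - 1*(-2)))) = √(-20489 + (24/(-34) + 46*(-2 + 2))) = √(-20489 + (24*(-1/34) + 46*0)) = √(-20489 + (-12/17 + 0)) = √(-20489 - 12/17) = √(-348325/17) = 5*I*√236861/17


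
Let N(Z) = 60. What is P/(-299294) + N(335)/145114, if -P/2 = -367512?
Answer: -26661078774/10857937379 ≈ -2.4554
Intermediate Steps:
P = 735024 (P = -2*(-367512) = 735024)
P/(-299294) + N(335)/145114 = 735024/(-299294) + 60/145114 = 735024*(-1/299294) + 60*(1/145114) = -367512/149647 + 30/72557 = -26661078774/10857937379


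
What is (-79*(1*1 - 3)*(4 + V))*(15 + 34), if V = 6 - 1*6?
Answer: 30968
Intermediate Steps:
V = 0 (V = 6 - 6 = 0)
(-79*(1*1 - 3)*(4 + V))*(15 + 34) = (-79*(1*1 - 3)*(4 + 0))*(15 + 34) = -79*(1 - 3)*4*49 = -(-158)*4*49 = -79*(-8)*49 = 632*49 = 30968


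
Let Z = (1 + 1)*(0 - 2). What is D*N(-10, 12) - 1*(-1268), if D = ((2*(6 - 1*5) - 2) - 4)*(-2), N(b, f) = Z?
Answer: 1236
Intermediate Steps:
Z = -4 (Z = 2*(-2) = -4)
N(b, f) = -4
D = 8 (D = ((2*(6 - 5) - 2) - 4)*(-2) = ((2*1 - 2) - 4)*(-2) = ((2 - 2) - 4)*(-2) = (0 - 4)*(-2) = -4*(-2) = 8)
D*N(-10, 12) - 1*(-1268) = 8*(-4) - 1*(-1268) = -32 + 1268 = 1236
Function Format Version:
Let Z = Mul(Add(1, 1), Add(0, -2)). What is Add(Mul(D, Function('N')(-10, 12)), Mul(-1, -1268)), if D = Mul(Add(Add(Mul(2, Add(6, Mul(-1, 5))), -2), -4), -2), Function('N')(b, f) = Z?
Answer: 1236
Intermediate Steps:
Z = -4 (Z = Mul(2, -2) = -4)
Function('N')(b, f) = -4
D = 8 (D = Mul(Add(Add(Mul(2, Add(6, -5)), -2), -4), -2) = Mul(Add(Add(Mul(2, 1), -2), -4), -2) = Mul(Add(Add(2, -2), -4), -2) = Mul(Add(0, -4), -2) = Mul(-4, -2) = 8)
Add(Mul(D, Function('N')(-10, 12)), Mul(-1, -1268)) = Add(Mul(8, -4), Mul(-1, -1268)) = Add(-32, 1268) = 1236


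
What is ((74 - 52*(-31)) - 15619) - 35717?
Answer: -49650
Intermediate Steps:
((74 - 52*(-31)) - 15619) - 35717 = ((74 + 1612) - 15619) - 35717 = (1686 - 15619) - 35717 = -13933 - 35717 = -49650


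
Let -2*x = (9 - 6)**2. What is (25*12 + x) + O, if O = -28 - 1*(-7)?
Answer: 549/2 ≈ 274.50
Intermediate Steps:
x = -9/2 (x = -(9 - 6)**2/2 = -1/2*3**2 = -1/2*9 = -9/2 ≈ -4.5000)
O = -21 (O = -28 + 7 = -21)
(25*12 + x) + O = (25*12 - 9/2) - 21 = (300 - 9/2) - 21 = 591/2 - 21 = 549/2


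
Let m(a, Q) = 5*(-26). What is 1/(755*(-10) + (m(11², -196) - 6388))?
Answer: -1/14068 ≈ -7.1083e-5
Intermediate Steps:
m(a, Q) = -130
1/(755*(-10) + (m(11², -196) - 6388)) = 1/(755*(-10) + (-130 - 6388)) = 1/(-7550 - 6518) = 1/(-14068) = -1/14068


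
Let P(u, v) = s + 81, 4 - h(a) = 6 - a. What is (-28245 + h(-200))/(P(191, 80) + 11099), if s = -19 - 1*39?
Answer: -28447/11122 ≈ -2.5577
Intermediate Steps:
s = -58 (s = -19 - 39 = -58)
h(a) = -2 + a (h(a) = 4 - (6 - a) = 4 + (-6 + a) = -2 + a)
P(u, v) = 23 (P(u, v) = -58 + 81 = 23)
(-28245 + h(-200))/(P(191, 80) + 11099) = (-28245 + (-2 - 200))/(23 + 11099) = (-28245 - 202)/11122 = -28447*1/11122 = -28447/11122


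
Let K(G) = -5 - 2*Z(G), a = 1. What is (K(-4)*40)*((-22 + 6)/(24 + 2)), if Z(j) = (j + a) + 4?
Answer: 2240/13 ≈ 172.31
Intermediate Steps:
Z(j) = 5 + j (Z(j) = (j + 1) + 4 = (1 + j) + 4 = 5 + j)
K(G) = -15 - 2*G (K(G) = -5 - 2*(5 + G) = -5 + (-10 - 2*G) = -15 - 2*G)
(K(-4)*40)*((-22 + 6)/(24 + 2)) = ((-15 - 2*(-4))*40)*((-22 + 6)/(24 + 2)) = ((-15 + 8)*40)*(-16/26) = (-7*40)*(-16*1/26) = -280*(-8/13) = 2240/13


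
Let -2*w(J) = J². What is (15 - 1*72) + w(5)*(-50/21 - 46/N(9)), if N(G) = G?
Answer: 2309/63 ≈ 36.651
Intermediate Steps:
w(J) = -J²/2
(15 - 1*72) + w(5)*(-50/21 - 46/N(9)) = (15 - 1*72) + (-½*5²)*(-50/21 - 46/9) = (15 - 72) + (-½*25)*(-50*1/21 - 46*⅑) = -57 - 25*(-50/21 - 46/9)/2 = -57 - 25/2*(-472/63) = -57 + 5900/63 = 2309/63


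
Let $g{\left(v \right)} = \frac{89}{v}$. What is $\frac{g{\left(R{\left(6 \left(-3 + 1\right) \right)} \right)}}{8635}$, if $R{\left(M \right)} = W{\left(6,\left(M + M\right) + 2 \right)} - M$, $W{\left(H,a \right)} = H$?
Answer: $\frac{89}{155430} \approx 0.00057261$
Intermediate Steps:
$R{\left(M \right)} = 6 - M$
$\frac{g{\left(R{\left(6 \left(-3 + 1\right) \right)} \right)}}{8635} = \frac{89 \frac{1}{6 - 6 \left(-3 + 1\right)}}{8635} = \frac{89}{6 - 6 \left(-2\right)} \frac{1}{8635} = \frac{89}{6 - -12} \cdot \frac{1}{8635} = \frac{89}{6 + 12} \cdot \frac{1}{8635} = \frac{89}{18} \cdot \frac{1}{8635} = \frac{89}{155430}$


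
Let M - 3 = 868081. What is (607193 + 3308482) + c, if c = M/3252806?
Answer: 6368466001067/1626403 ≈ 3.9157e+6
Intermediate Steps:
M = 868084 (M = 3 + 868081 = 868084)
c = 434042/1626403 (c = 868084/3252806 = 868084*(1/3252806) = 434042/1626403 ≈ 0.26687)
(607193 + 3308482) + c = (607193 + 3308482) + 434042/1626403 = 3915675 + 434042/1626403 = 6368466001067/1626403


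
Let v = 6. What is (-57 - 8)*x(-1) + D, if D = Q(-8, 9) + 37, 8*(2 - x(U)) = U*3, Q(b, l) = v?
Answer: -891/8 ≈ -111.38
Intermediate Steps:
Q(b, l) = 6
x(U) = 2 - 3*U/8 (x(U) = 2 - U*3/8 = 2 - 3*U/8)
D = 43 (D = 6 + 37 = 43)
(-57 - 8)*x(-1) + D = (-57 - 8)*(2 - 3/8*(-1)) + 43 = -65*(2 + 3/8) + 43 = -65*19/8 + 43 = -1235/8 + 43 = -891/8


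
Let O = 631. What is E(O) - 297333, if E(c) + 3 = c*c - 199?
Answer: 100626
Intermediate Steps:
E(c) = -202 + c² (E(c) = -3 + (c*c - 199) = -3 + (c² - 199) = -3 + (-199 + c²) = -202 + c²)
E(O) - 297333 = (-202 + 631²) - 297333 = (-202 + 398161) - 297333 = 397959 - 297333 = 100626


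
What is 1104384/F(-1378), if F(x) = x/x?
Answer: 1104384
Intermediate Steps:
F(x) = 1
1104384/F(-1378) = 1104384/1 = 1104384*1 = 1104384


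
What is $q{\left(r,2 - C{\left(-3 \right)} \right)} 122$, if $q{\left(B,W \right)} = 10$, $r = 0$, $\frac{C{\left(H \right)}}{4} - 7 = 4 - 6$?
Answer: $1220$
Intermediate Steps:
$C{\left(H \right)} = 20$ ($C{\left(H \right)} = 28 + 4 \left(4 - 6\right) = 28 + 4 \left(-2\right) = 28 - 8 = 20$)
$q{\left(r,2 - C{\left(-3 \right)} \right)} 122 = 10 \cdot 122 = 1220$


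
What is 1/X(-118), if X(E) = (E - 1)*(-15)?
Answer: 1/1785 ≈ 0.00056022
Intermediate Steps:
X(E) = 15 - 15*E (X(E) = (-1 + E)*(-15) = 15 - 15*E)
1/X(-118) = 1/(15 - 15*(-118)) = 1/(15 + 1770) = 1/1785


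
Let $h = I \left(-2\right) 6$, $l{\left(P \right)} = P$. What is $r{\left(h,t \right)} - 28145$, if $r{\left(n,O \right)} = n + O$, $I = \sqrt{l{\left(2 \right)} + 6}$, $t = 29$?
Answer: $-28116 - 24 \sqrt{2} \approx -28150.0$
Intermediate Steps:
$I = 2 \sqrt{2}$ ($I = \sqrt{2 + 6} = \sqrt{8} = 2 \sqrt{2} \approx 2.8284$)
$h = - 24 \sqrt{2}$ ($h = 2 \sqrt{2} \left(-2\right) 6 = - 4 \sqrt{2} \cdot 6 = - 24 \sqrt{2} \approx -33.941$)
$r{\left(n,O \right)} = O + n$
$r{\left(h,t \right)} - 28145 = \left(29 - 24 \sqrt{2}\right) - 28145 = -28116 - 24 \sqrt{2}$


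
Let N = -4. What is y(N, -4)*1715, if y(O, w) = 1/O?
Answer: -1715/4 ≈ -428.75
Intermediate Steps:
y(O, w) = 1/O
y(N, -4)*1715 = 1715/(-4) = -¼*1715 = -1715/4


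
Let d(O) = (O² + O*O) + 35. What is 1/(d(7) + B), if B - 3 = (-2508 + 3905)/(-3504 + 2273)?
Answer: 1231/166019 ≈ 0.0074148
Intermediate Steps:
B = 2296/1231 (B = 3 + (-2508 + 3905)/(-3504 + 2273) = 3 + 1397/(-1231) = 3 + 1397*(-1/1231) = 3 - 1397/1231 = 2296/1231 ≈ 1.8652)
d(O) = 35 + 2*O² (d(O) = (O² + O²) + 35 = 2*O² + 35 = 35 + 2*O²)
1/(d(7) + B) = 1/((35 + 2*7²) + 2296/1231) = 1/((35 + 2*49) + 2296/1231) = 1/((35 + 98) + 2296/1231) = 1/(133 + 2296/1231) = 1/(166019/1231) = 1231/166019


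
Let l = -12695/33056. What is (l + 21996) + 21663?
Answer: 1443179209/33056 ≈ 43659.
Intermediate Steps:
l = -12695/33056 (l = -12695*1/33056 = -12695/33056 ≈ -0.38405)
(l + 21996) + 21663 = (-12695/33056 + 21996) + 21663 = 727087081/33056 + 21663 = 1443179209/33056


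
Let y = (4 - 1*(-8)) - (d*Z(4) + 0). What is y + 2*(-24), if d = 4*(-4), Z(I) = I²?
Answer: 220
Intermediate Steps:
d = -16
y = 268 (y = (4 - 1*(-8)) - (-16*4² + 0) = (4 + 8) - (-16*16 + 0) = 12 - (-256 + 0) = 12 - 1*(-256) = 12 + 256 = 268)
y + 2*(-24) = 268 + 2*(-24) = 268 - 48 = 220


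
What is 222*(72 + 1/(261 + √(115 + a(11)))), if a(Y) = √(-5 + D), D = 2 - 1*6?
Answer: 15984 + 222/(261 + √(115 + 3*I)) ≈ 15985.0 - 0.00042053*I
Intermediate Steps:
D = -4 (D = 2 - 6 = -4)
a(Y) = 3*I (a(Y) = √(-5 - 4) = √(-9) = 3*I)
222*(72 + 1/(261 + √(115 + a(11)))) = 222*(72 + 1/(261 + √(115 + 3*I))) = 15984 + 222/(261 + √(115 + 3*I))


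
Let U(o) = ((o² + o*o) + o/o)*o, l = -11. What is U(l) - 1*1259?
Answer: -3932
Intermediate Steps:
U(o) = o*(1 + 2*o²) (U(o) = ((o² + o²) + 1)*o = (2*o² + 1)*o = (1 + 2*o²)*o = o*(1 + 2*o²))
U(l) - 1*1259 = (-11 + 2*(-11)³) - 1*1259 = (-11 + 2*(-1331)) - 1259 = (-11 - 2662) - 1259 = -2673 - 1259 = -3932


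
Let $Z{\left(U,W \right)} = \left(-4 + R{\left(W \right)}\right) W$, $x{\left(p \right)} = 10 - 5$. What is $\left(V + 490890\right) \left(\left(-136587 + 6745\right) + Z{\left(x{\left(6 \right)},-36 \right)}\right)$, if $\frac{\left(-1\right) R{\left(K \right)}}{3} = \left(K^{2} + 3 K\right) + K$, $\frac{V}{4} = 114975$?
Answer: $-5022072780$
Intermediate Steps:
$V = 459900$ ($V = 4 \cdot 114975 = 459900$)
$R{\left(K \right)} = - 12 K - 3 K^{2}$ ($R{\left(K \right)} = - 3 \left(\left(K^{2} + 3 K\right) + K\right) = - 3 \left(K^{2} + 4 K\right) = - 12 K - 3 K^{2}$)
$x{\left(p \right)} = 5$
$Z{\left(U,W \right)} = W \left(-4 - 3 W \left(4 + W\right)\right)$ ($Z{\left(U,W \right)} = \left(-4 - 3 W \left(4 + W\right)\right) W = W \left(-4 - 3 W \left(4 + W\right)\right)$)
$\left(V + 490890\right) \left(\left(-136587 + 6745\right) + Z{\left(x{\left(6 \right)},-36 \right)}\right) = \left(459900 + 490890\right) \left(\left(-136587 + 6745\right) - - 36 \left(4 + 3 \left(-36\right) \left(4 - 36\right)\right)\right) = 950790 \left(-129842 - - 36 \left(4 + 3 \left(-36\right) \left(-32\right)\right)\right) = 950790 \left(-129842 - - 36 \left(4 + 3456\right)\right) = 950790 \left(-129842 - \left(-36\right) 3460\right) = 950790 \left(-129842 + 124560\right) = 950790 \left(-5282\right) = -5022072780$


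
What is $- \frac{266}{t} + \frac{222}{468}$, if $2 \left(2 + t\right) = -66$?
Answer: $\frac{3149}{390} \approx 8.0744$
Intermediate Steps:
$t = -35$ ($t = -2 + \frac{1}{2} \left(-66\right) = -2 - 33 = -35$)
$- \frac{266}{t} + \frac{222}{468} = - \frac{266}{-35} + \frac{222}{468} = \left(-266\right) \left(- \frac{1}{35}\right) + 222 \cdot \frac{1}{468} = \frac{38}{5} + \frac{37}{78} = \frac{3149}{390}$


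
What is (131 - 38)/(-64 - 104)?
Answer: -31/56 ≈ -0.55357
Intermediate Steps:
(131 - 38)/(-64 - 104) = 93/(-168) = -1/168*93 = -31/56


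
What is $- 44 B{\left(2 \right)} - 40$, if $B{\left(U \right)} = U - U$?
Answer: $-40$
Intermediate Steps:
$B{\left(U \right)} = 0$
$- 44 B{\left(2 \right)} - 40 = \left(-44\right) 0 - 40 = 0 - 40 = -40$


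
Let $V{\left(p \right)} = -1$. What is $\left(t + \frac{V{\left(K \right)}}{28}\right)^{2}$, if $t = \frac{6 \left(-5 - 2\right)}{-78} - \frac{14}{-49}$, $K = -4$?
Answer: $\frac{1681}{2704} \approx 0.62167$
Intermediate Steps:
$t = \frac{75}{91}$ ($t = 6 \left(-7\right) \left(- \frac{1}{78}\right) - - \frac{2}{7} = \left(-42\right) \left(- \frac{1}{78}\right) + \frac{2}{7} = \frac{7}{13} + \frac{2}{7} = \frac{75}{91} \approx 0.82418$)
$\left(t + \frac{V{\left(K \right)}}{28}\right)^{2} = \left(\frac{75}{91} - \frac{1}{28}\right)^{2} = \left(\frac{41}{52}\right)^{2} = \frac{1681}{2704}$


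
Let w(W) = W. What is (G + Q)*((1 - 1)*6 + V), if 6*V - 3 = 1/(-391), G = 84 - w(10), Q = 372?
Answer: 261356/1173 ≈ 222.81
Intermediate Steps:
G = 74 (G = 84 - 1*10 = 84 - 10 = 74)
V = 586/1173 (V = ½ + (⅙)/(-391) = ½ + (⅙)*(-1/391) = ½ - 1/2346 = 586/1173 ≈ 0.49957)
(G + Q)*((1 - 1)*6 + V) = (74 + 372)*((1 - 1)*6 + 586/1173) = 446*(0*6 + 586/1173) = 446*(0 + 586/1173) = 446*(586/1173) = 261356/1173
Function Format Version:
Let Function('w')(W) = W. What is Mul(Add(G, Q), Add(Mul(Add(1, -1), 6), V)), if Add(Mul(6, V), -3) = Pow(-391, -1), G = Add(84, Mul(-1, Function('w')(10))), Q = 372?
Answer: Rational(261356, 1173) ≈ 222.81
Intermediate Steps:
G = 74 (G = Add(84, Mul(-1, 10)) = Add(84, -10) = 74)
V = Rational(586, 1173) (V = Add(Rational(1, 2), Mul(Rational(1, 6), Pow(-391, -1))) = Add(Rational(1, 2), Mul(Rational(1, 6), Rational(-1, 391))) = Add(Rational(1, 2), Rational(-1, 2346)) = Rational(586, 1173) ≈ 0.49957)
Mul(Add(G, Q), Add(Mul(Add(1, -1), 6), V)) = Mul(Add(74, 372), Add(Mul(Add(1, -1), 6), Rational(586, 1173))) = Mul(446, Add(Mul(0, 6), Rational(586, 1173))) = Mul(446, Add(0, Rational(586, 1173))) = Mul(446, Rational(586, 1173)) = Rational(261356, 1173)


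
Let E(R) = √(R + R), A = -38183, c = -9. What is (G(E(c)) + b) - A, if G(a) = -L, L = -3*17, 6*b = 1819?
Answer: 231223/6 ≈ 38537.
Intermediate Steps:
b = 1819/6 (b = (⅙)*1819 = 1819/6 ≈ 303.17)
E(R) = √2*√R (E(R) = √(2*R) = √2*√R)
L = -51
G(a) = 51 (G(a) = -1*(-51) = 51)
(G(E(c)) + b) - A = (51 + 1819/6) - 1*(-38183) = 2125/6 + 38183 = 231223/6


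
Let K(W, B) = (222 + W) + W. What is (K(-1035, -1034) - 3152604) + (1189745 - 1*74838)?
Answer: -2039545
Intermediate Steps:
K(W, B) = 222 + 2*W
(K(-1035, -1034) - 3152604) + (1189745 - 1*74838) = ((222 + 2*(-1035)) - 3152604) + (1189745 - 1*74838) = ((222 - 2070) - 3152604) + (1189745 - 74838) = (-1848 - 3152604) + 1114907 = -3154452 + 1114907 = -2039545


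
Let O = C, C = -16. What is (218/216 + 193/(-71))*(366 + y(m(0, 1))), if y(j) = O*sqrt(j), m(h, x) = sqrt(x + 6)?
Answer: -799405/1278 + 52420*7**(1/4)/1917 ≈ -581.03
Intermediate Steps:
O = -16
m(h, x) = sqrt(6 + x)
y(j) = -16*sqrt(j)
(218/216 + 193/(-71))*(366 + y(m(0, 1))) = (218/216 + 193/(-71))*(366 - 16*(6 + 1)**(1/4)) = (218*(1/216) + 193*(-1/71))*(366 - 16*7**(1/4)) = (109/108 - 193/71)*(366 - 16*7**(1/4)) = -13105*(366 - 16*7**(1/4))/7668 = -799405/1278 + 52420*7**(1/4)/1917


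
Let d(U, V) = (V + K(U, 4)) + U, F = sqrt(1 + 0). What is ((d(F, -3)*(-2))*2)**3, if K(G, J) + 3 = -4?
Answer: 46656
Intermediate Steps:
F = 1 (F = sqrt(1) = 1)
K(G, J) = -7 (K(G, J) = -3 - 4 = -7)
d(U, V) = -7 + U + V (d(U, V) = (V - 7) + U = (-7 + V) + U = -7 + U + V)
((d(F, -3)*(-2))*2)**3 = (((-7 + 1 - 3)*(-2))*2)**3 = (-9*(-2)*2)**3 = (18*2)**3 = 36**3 = 46656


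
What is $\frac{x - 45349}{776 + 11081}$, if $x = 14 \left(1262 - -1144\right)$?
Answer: $- \frac{11665}{11857} \approx -0.98381$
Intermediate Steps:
$x = 33684$ ($x = 14 \left(1262 + 1144\right) = 14 \cdot 2406 = 33684$)
$\frac{x - 45349}{776 + 11081} = \frac{33684 - 45349}{776 + 11081} = - \frac{11665}{11857}$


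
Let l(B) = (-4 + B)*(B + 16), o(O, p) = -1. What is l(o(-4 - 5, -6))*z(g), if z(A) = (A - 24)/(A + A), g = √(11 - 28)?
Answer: -75/2 - 900*I*√17/17 ≈ -37.5 - 218.28*I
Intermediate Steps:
l(B) = (-4 + B)*(16 + B)
g = I*√17 (g = √(-17) = I*√17 ≈ 4.1231*I)
z(A) = (-24 + A)/(2*A) (z(A) = (-24 + A)/((2*A)) = (-24 + A)*(1/(2*A)) = (-24 + A)/(2*A))
l(o(-4 - 5, -6))*z(g) = (-64 + (-1)² + 12*(-1))*((-24 + I*√17)/(2*((I*√17)))) = (-64 + 1 - 12)*((-I*√17/17)*(-24 + I*√17)/2) = -(-75)*I*√17*(-24 + I*√17)/34 = 75*I*√17*(-24 + I*√17)/34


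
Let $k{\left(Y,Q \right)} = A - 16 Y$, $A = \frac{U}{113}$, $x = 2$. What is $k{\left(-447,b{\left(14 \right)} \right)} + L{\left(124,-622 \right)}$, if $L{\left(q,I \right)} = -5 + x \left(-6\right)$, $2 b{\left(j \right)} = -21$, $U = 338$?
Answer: $\frac{806593}{113} \approx 7138.0$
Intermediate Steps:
$A = \frac{338}{113} \approx 2.9911$
$b{\left(j \right)} = - \frac{21}{2}$ ($b{\left(j \right)} = \frac{1}{2} \left(-21\right) = - \frac{21}{2}$)
$L{\left(q,I \right)} = -17$ ($L{\left(q,I \right)} = -5 + 2 \left(-6\right) = -5 - 12 = -17$)
$k{\left(Y,Q \right)} = \frac{338}{113} - 16 Y$
$k{\left(-447,b{\left(14 \right)} \right)} + L{\left(124,-622 \right)} = \left(\frac{338}{113} - -7152\right) - 17 = \left(\frac{338}{113} + 7152\right) - 17 = \frac{808514}{113} - 17 = \frac{806593}{113}$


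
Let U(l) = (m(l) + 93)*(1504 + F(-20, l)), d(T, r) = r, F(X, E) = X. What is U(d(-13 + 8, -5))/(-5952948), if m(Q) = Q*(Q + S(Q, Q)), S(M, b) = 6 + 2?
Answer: -9646/496079 ≈ -0.019444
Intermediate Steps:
S(M, b) = 8
m(Q) = Q*(8 + Q) (m(Q) = Q*(Q + 8) = Q*(8 + Q))
U(l) = 138012 + 1484*l*(8 + l) (U(l) = (l*(8 + l) + 93)*(1504 - 20) = (93 + l*(8 + l))*1484 = 138012 + 1484*l*(8 + l))
U(d(-13 + 8, -5))/(-5952948) = (138012 + 1484*(-5)*(8 - 5))/(-5952948) = (138012 + 1484*(-5)*3)*(-1/5952948) = (138012 - 22260)*(-1/5952948) = 115752*(-1/5952948) = -9646/496079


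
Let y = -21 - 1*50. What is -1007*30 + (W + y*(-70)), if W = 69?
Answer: -25171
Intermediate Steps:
y = -71 (y = -21 - 50 = -71)
-1007*30 + (W + y*(-70)) = -1007*30 + (69 - 71*(-70)) = -30210 + (69 + 4970) = -30210 + 5039 = -25171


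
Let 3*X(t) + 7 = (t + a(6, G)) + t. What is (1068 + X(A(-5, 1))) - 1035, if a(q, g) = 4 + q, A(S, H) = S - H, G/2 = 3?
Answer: 30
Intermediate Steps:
G = 6 (G = 2*3 = 6)
X(t) = 1 + 2*t/3 (X(t) = -7/3 + ((t + (4 + 6)) + t)/3 = -7/3 + ((t + 10) + t)/3 = -7/3 + ((10 + t) + t)/3 = -7/3 + (10 + 2*t)/3 = -7/3 + (10/3 + 2*t/3) = 1 + 2*t/3)
(1068 + X(A(-5, 1))) - 1035 = (1068 + (1 + 2*(-5 - 1*1)/3)) - 1035 = (1068 + (1 + 2*(-5 - 1)/3)) - 1035 = (1068 + (1 + (⅔)*(-6))) - 1035 = (1068 + (1 - 4)) - 1035 = (1068 - 3) - 1035 = 1065 - 1035 = 30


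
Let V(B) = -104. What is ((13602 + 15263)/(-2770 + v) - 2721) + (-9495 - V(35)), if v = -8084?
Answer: -131492513/10854 ≈ -12115.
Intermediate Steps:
((13602 + 15263)/(-2770 + v) - 2721) + (-9495 - V(35)) = ((13602 + 15263)/(-2770 - 8084) - 2721) + (-9495 - 1*(-104)) = (28865/(-10854) - 2721) + (-9495 + 104) = (28865*(-1/10854) - 2721) - 9391 = (-28865/10854 - 2721) - 9391 = -29562599/10854 - 9391 = -131492513/10854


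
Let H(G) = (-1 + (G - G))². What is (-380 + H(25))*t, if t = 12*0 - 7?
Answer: 2653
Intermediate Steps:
t = -7 (t = 0 - 7 = -7)
H(G) = 1 (H(G) = (-1 + 0)² = (-1)² = 1)
(-380 + H(25))*t = (-380 + 1)*(-7) = -379*(-7) = 2653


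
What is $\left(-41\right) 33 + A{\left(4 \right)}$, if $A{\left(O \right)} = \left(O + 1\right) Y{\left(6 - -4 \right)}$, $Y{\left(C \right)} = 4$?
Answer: $-1333$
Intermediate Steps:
$A{\left(O \right)} = 4 + 4 O$ ($A{\left(O \right)} = \left(O + 1\right) 4 = \left(1 + O\right) 4 = 4 + 4 O$)
$\left(-41\right) 33 + A{\left(4 \right)} = \left(-41\right) 33 + \left(4 + 4 \cdot 4\right) = -1353 + \left(4 + 16\right) = -1353 + 20 = -1333$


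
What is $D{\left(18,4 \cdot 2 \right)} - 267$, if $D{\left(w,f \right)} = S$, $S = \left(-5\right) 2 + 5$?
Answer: $-272$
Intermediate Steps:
$S = -5$ ($S = -10 + 5 = -5$)
$D{\left(w,f \right)} = -5$
$D{\left(18,4 \cdot 2 \right)} - 267 = -5 - 267 = -272$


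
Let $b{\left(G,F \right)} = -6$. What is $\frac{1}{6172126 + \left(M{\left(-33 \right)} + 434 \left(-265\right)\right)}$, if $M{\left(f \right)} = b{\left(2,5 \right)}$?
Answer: $\frac{1}{6057110} \approx 1.651 \cdot 10^{-7}$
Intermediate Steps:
$M{\left(f \right)} = -6$
$\frac{1}{6172126 + \left(M{\left(-33 \right)} + 434 \left(-265\right)\right)} = \frac{1}{6172126 + \left(-6 + 434 \left(-265\right)\right)} = \frac{1}{6172126 - 115016} = \frac{1}{6057110}$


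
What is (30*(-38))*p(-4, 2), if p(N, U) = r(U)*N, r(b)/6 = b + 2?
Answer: 109440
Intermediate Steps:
r(b) = 12 + 6*b (r(b) = 6*(b + 2) = 6*(2 + b) = 12 + 6*b)
p(N, U) = N*(12 + 6*U) (p(N, U) = (12 + 6*U)*N = N*(12 + 6*U))
(30*(-38))*p(-4, 2) = (30*(-38))*(6*(-4)*(2 + 2)) = -6840*(-4)*4 = -1140*(-96) = 109440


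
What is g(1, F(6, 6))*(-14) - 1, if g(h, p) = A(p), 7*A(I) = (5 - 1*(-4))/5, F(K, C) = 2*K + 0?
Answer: -23/5 ≈ -4.6000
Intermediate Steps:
F(K, C) = 2*K
A(I) = 9/35 (A(I) = ((5 - 1*(-4))/5)/7 = ((5 + 4)*(⅕))/7 = (9*(⅕))/7 = (⅐)*(9/5) = 9/35)
g(h, p) = 9/35
g(1, F(6, 6))*(-14) - 1 = (9/35)*(-14) - 1 = -18/5 - 1 = -23/5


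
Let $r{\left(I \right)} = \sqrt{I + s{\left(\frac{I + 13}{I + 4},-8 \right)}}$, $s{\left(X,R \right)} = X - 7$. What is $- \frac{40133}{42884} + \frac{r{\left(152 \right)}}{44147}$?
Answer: $- \frac{40133}{42884} + \frac{7 \sqrt{2015}}{1147822} \approx -0.93558$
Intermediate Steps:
$s{\left(X,R \right)} = -7 + X$ ($s{\left(X,R \right)} = X - 7 = -7 + X$)
$r{\left(I \right)} = \sqrt{-7 + I + \frac{13 + I}{4 + I}}$ ($r{\left(I \right)} = \sqrt{I - \left(7 - \frac{I + 13}{I + 4}\right)} = \sqrt{I - \left(7 - \frac{13 + I}{4 + I}\right)} = \sqrt{-7 + I + \frac{13 + I}{4 + I}}$)
$- \frac{40133}{42884} + \frac{r{\left(152 \right)}}{44147} = - \frac{40133}{42884} + \frac{\sqrt{\frac{-15 + 152^{2} - 304}{4 + 152}}}{44147} = \left(-40133\right) \frac{1}{42884} + \sqrt{\frac{-15 + 23104 - 304}{156}} \cdot \frac{1}{44147} = - \frac{40133}{42884} + \sqrt{\frac{1}{156} \cdot 22785} \cdot \frac{1}{44147} = - \frac{40133}{42884} + \sqrt{\frac{7595}{52}} \cdot \frac{1}{44147} = - \frac{40133}{42884} + \frac{7 \sqrt{2015}}{26} \cdot \frac{1}{44147} = - \frac{40133}{42884} + \frac{7 \sqrt{2015}}{1147822}$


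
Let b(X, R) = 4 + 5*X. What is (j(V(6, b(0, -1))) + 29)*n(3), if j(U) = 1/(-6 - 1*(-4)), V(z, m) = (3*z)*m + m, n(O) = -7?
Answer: -399/2 ≈ -199.50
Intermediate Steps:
V(z, m) = m + 3*m*z (V(z, m) = 3*m*z + m = m + 3*m*z)
j(U) = -1/2 (j(U) = 1/(-6 + 4) = 1/(-2) = -1/2)
(j(V(6, b(0, -1))) + 29)*n(3) = (-1/2 + 29)*(-7) = (57/2)*(-7) = -399/2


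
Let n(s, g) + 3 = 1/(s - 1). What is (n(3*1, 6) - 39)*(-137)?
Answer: 11371/2 ≈ 5685.5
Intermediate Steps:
n(s, g) = -3 + 1/(-1 + s) (n(s, g) = -3 + 1/(s - 1) = -3 + 1/(-1 + s))
(n(3*1, 6) - 39)*(-137) = ((4 - 9)/(-1 + 3*1) - 39)*(-137) = ((4 - 3*3)/(-1 + 3) - 39)*(-137) = ((4 - 9)/2 - 39)*(-137) = ((½)*(-5) - 39)*(-137) = (-5/2 - 39)*(-137) = -83/2*(-137) = 11371/2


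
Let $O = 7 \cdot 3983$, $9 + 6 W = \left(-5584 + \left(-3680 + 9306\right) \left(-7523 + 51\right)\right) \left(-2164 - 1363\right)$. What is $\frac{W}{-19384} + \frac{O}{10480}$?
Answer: $- \frac{8093919554373}{6348260} \approx -1.275 \cdot 10^{6}$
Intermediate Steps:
$W = \frac{49428619501}{2}$ ($W = - \frac{3}{2} + \frac{\left(-5584 + \left(-3680 + 9306\right) \left(-7523 + 51\right)\right) \left(-2164 - 1363\right)}{6} = - \frac{3}{2} + \frac{\left(-5584 + 5626 \left(-7472\right)\right) \left(-3527\right)}{6} = - \frac{3}{2} + \frac{\left(-5584 - 42037472\right) \left(-3527\right)}{6} = - \frac{3}{2} + \frac{\left(-42043056\right) \left(-3527\right)}{6} = - \frac{3}{2} + \frac{1}{6} \cdot 148285858512 = - \frac{3}{2} + 24714309752 = \frac{49428619501}{2} \approx 2.4714 \cdot 10^{10}$)
$O = 27881$
$\frac{W}{-19384} + \frac{O}{10480} = \frac{49428619501}{2 \left(-19384\right)} + \frac{27881}{10480} = \frac{49428619501}{2} \left(- \frac{1}{19384}\right) + 27881 \cdot \frac{1}{10480} = - \frac{49428619501}{38768} + \frac{27881}{10480} = - \frac{8093919554373}{6348260}$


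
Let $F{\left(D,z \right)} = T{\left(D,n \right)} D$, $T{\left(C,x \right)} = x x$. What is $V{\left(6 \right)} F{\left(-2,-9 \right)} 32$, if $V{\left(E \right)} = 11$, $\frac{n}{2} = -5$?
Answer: $-70400$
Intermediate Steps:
$n = -10$ ($n = 2 \left(-5\right) = -10$)
$T{\left(C,x \right)} = x^{2}$
$F{\left(D,z \right)} = 100 D$ ($F{\left(D,z \right)} = \left(-10\right)^{2} D = 100 D$)
$V{\left(6 \right)} F{\left(-2,-9 \right)} 32 = 11 \cdot 100 \left(-2\right) 32 = 11 \left(-200\right) 32 = \left(-2200\right) 32 = -70400$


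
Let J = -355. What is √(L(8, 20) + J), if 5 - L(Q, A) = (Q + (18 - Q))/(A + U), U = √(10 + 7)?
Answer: √(-7018 - 350*√17)/√(20 + √17) ≈ 18.728*I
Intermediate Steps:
U = √17 ≈ 4.1231
L(Q, A) = 5 - 18/(A + √17) (L(Q, A) = 5 - (Q + (18 - Q))/(A + √17) = 5 - 18/(A + √17))
√(L(8, 20) + J) = √((-18 + 5*20 + 5*√17)/(20 + √17) - 355) = √((-18 + 100 + 5*√17)/(20 + √17) - 355) = √((82 + 5*√17)/(20 + √17) - 355) = √(-355 + (82 + 5*√17)/(20 + √17))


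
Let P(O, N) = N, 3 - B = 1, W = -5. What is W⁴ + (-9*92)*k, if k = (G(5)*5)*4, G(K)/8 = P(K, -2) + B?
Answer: 625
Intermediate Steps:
B = 2 (B = 3 - 1*1 = 3 - 1 = 2)
G(K) = 0 (G(K) = 8*(-2 + 2) = 8*0 = 0)
k = 0 (k = (0*5)*4 = 0*4 = 0)
W⁴ + (-9*92)*k = (-5)⁴ - 9*92*0 = 625 - 828*0 = 625 + 0 = 625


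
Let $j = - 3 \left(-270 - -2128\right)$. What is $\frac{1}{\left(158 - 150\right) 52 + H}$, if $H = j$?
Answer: $- \frac{1}{5158} \approx -0.00019387$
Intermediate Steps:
$j = -5574$ ($j = - 3 \left(-270 + 2128\right) = \left(-3\right) 1858 = -5574$)
$H = -5574$
$\frac{1}{\left(158 - 150\right) 52 + H} = \frac{1}{\left(158 - 150\right) 52 - 5574} = \frac{1}{8 \cdot 52 - 5574} = \frac{1}{416 - 5574} = \frac{1}{-5158} = - \frac{1}{5158}$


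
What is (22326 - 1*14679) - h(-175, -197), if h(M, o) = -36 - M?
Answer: 7508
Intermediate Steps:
(22326 - 1*14679) - h(-175, -197) = (22326 - 1*14679) - (-36 - 1*(-175)) = (22326 - 14679) - (-36 + 175) = 7647 - 1*139 = 7647 - 139 = 7508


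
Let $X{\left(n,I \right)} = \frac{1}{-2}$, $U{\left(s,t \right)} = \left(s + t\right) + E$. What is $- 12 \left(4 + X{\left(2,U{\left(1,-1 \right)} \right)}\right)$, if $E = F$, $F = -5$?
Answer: $-42$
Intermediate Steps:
$E = -5$
$U{\left(s,t \right)} = -5 + s + t$ ($U{\left(s,t \right)} = \left(s + t\right) - 5 = -5 + s + t$)
$X{\left(n,I \right)} = - \frac{1}{2}$
$- 12 \left(4 + X{\left(2,U{\left(1,-1 \right)} \right)}\right) = - 12 \left(4 - \frac{1}{2}\right) = \left(-12\right) \frac{7}{2} = -42$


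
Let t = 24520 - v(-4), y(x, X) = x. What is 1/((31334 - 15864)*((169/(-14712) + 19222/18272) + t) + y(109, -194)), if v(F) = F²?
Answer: 8400552/3184591178513713 ≈ 2.6379e-9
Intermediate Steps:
t = 24504 (t = 24520 - 1*(-4)² = 24520 - 1*16 = 24520 - 16 = 24504)
1/((31334 - 15864)*((169/(-14712) + 19222/18272) + t) + y(109, -194)) = 1/((31334 - 15864)*((169/(-14712) + 19222/18272) + 24504) + 109) = 1/(15470*((169*(-1/14712) + 19222*(1/18272)) + 24504) + 109) = 1/(15470*((-169/14712 + 9611/9136) + 24504) + 109) = 1/(15470*(17481631/16801104 + 24504) + 109) = 1/(15470*(411711734047/16801104) + 109) = 1/(3184590262853545/8400552 + 109) = 1/(3184591178513713/8400552) = 8400552/3184591178513713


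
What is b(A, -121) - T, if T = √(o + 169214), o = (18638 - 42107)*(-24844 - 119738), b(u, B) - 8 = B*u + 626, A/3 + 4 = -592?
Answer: 216982 - 22*√7011083 ≈ 1.5873e+5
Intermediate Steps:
A = -1788 (A = -12 + 3*(-592) = -12 - 1776 = -1788)
b(u, B) = 634 + B*u (b(u, B) = 8 + (B*u + 626) = 8 + (626 + B*u) = 634 + B*u)
o = 3393194958 (o = -23469*(-144582) = 3393194958)
T = 22*√7011083 (T = √(3393194958 + 169214) = √3393364172 = 22*√7011083 ≈ 58253.)
b(A, -121) - T = (634 - 121*(-1788)) - 22*√7011083 = (634 + 216348) - 22*√7011083 = 216982 - 22*√7011083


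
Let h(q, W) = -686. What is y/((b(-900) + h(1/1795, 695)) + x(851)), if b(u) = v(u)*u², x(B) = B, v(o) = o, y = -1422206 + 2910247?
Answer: -1488041/728999835 ≈ -0.0020412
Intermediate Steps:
y = 1488041
b(u) = u³ (b(u) = u*u² = u³)
y/((b(-900) + h(1/1795, 695)) + x(851)) = 1488041/(((-900)³ - 686) + 851) = 1488041/((-729000000 - 686) + 851) = 1488041/(-729000686 + 851) = 1488041/(-728999835) = 1488041*(-1/728999835) = -1488041/728999835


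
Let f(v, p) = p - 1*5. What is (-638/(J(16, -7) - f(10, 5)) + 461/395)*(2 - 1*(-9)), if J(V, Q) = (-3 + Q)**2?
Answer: -226501/3950 ≈ -57.342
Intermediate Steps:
f(v, p) = -5 + p (f(v, p) = p - 5 = -5 + p)
(-638/(J(16, -7) - f(10, 5)) + 461/395)*(2 - 1*(-9)) = (-638/((-3 - 7)**2 - (-5 + 5)) + 461/395)*(2 - 1*(-9)) = (-638/((-10)**2 - 1*0) + 461*(1/395))*(2 + 9) = (-638/(100 + 0) + 461/395)*11 = (-638/100 + 461/395)*11 = (-638*1/100 + 461/395)*11 = (-319/50 + 461/395)*11 = -20591/3950*11 = -226501/3950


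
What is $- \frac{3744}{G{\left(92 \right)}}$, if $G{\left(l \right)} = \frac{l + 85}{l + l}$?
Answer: $- \frac{229632}{59} \approx -3892.1$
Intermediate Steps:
$G{\left(l \right)} = \frac{85 + l}{2 l}$
$- \frac{3744}{G{\left(92 \right)}} = - \frac{3744}{\frac{1}{2} \cdot \frac{1}{92} \left(85 + 92\right)} = - \frac{3744}{\frac{1}{2} \cdot \frac{1}{92} \cdot 177} = - \frac{3744}{\frac{177}{184}} = \left(-3744\right) \frac{184}{177} = - \frac{229632}{59}$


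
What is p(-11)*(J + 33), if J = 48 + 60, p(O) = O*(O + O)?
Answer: 34122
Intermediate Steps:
p(O) = 2*O² (p(O) = O*(2*O) = 2*O²)
J = 108
p(-11)*(J + 33) = (2*(-11)²)*(108 + 33) = (2*121)*141 = 242*141 = 34122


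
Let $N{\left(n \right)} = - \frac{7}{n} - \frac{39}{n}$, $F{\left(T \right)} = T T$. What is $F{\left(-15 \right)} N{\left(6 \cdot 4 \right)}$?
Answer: $- \frac{1725}{4} \approx -431.25$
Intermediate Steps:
$F{\left(T \right)} = T^{2}$
$N{\left(n \right)} = - \frac{46}{n}$
$F{\left(-15 \right)} N{\left(6 \cdot 4 \right)} = \left(-15\right)^{2} \left(- \frac{46}{6 \cdot 4}\right) = 225 \left(- \frac{46}{24}\right) = 225 \left(\left(-46\right) \frac{1}{24}\right) = 225 \left(- \frac{23}{12}\right) = - \frac{1725}{4}$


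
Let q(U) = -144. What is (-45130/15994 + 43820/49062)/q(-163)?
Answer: 378327745/28249114608 ≈ 0.013393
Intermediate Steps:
(-45130/15994 + 43820/49062)/q(-163) = (-45130/15994 + 43820/49062)/(-144) = (-45130*1/15994 + 43820*(1/49062))*(-1/144) = (-22565/7997 + 21910/24531)*(-1/144) = -378327745/196174407*(-1/144) = 378327745/28249114608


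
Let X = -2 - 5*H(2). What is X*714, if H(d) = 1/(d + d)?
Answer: -4641/2 ≈ -2320.5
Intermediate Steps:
H(d) = 1/(2*d)
X = -13/4 (X = -2 - 5/(2*2) = -2 - 5*1/4 = -2 - 5/4 = -13/4 ≈ -3.2500)
X*714 = -13/4*714 = -4641/2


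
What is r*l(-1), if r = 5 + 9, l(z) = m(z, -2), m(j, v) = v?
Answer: -28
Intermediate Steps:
l(z) = -2
r = 14
r*l(-1) = 14*(-2) = -28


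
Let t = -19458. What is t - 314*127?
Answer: -59336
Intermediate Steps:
t - 314*127 = -19458 - 314*127 = -19458 - 1*39878 = -19458 - 39878 = -59336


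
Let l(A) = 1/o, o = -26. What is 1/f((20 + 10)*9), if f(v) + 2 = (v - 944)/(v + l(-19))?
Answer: -7019/31562 ≈ -0.22239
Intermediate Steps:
l(A) = -1/26 (l(A) = 1/(-26) = -1/26)
f(v) = -2 + (-944 + v)/(-1/26 + v) (f(v) = -2 + (v - 944)/(v - 1/26) = -2 + (-944 + v)/(-1/26 + v))
1/f((20 + 10)*9) = 1/(2*(-12271 - 13*(20 + 10)*9)/(-1 + 26*((20 + 10)*9))) = 1/(2*(-12271 - 390*9)/(-1 + 26*(30*9))) = 1/(2*(-12271 - 13*270)/(-1 + 26*270)) = 1/(2*(-12271 - 3510)/(-1 + 7020)) = 1/(2*(-15781)/7019) = 1/(2*(1/7019)*(-15781)) = 1/(-31562/7019) = -7019/31562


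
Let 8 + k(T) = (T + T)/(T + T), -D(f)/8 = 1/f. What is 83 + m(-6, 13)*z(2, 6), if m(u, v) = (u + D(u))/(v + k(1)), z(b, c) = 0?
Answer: 83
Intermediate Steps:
D(f) = -8/f
k(T) = -7 (k(T) = -8 + (T + T)/(T + T) = -8 + (2*T)/((2*T)) = -8 + (2*T)*(1/(2*T)) = -8 + 1 = -7)
m(u, v) = (u - 8/u)/(-7 + v) (m(u, v) = (u - 8/u)/(v - 7) = (u - 8/u)/(-7 + v))
83 + m(-6, 13)*z(2, 6) = 83 + ((-8 + (-6)²)/((-6)*(-7 + 13)))*0 = 83 - ⅙*(-8 + 36)/6*0 = 83 - ⅙*⅙*28*0 = 83 - 7/9*0 = 83 + 0 = 83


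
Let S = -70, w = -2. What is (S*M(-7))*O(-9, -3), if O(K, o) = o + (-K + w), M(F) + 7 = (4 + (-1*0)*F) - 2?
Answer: 1400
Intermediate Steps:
M(F) = -5 (M(F) = -7 + ((4 + (-1*0)*F) - 2) = -7 + ((4 + 0*F) - 2) = -7 + ((4 + 0) - 2) = -7 + (4 - 2) = -7 + 2 = -5)
O(K, o) = -2 + o - K (O(K, o) = o + (-K - 2) = o + (-2 - K) = -2 + o - K)
(S*M(-7))*O(-9, -3) = (-70*(-5))*(-2 - 3 - 1*(-9)) = 350*(-2 - 3 + 9) = 350*4 = 1400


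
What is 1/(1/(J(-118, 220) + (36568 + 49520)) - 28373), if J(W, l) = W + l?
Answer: -86190/2445468869 ≈ -3.5245e-5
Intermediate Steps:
1/(1/(J(-118, 220) + (36568 + 49520)) - 28373) = 1/(1/((-118 + 220) + (36568 + 49520)) - 28373) = 1/(1/(102 + 86088) - 28373) = 1/(1/86190 - 28373) = 1/(-2445468869/86190) = -86190/2445468869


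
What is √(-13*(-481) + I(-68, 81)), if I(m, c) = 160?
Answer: 11*√53 ≈ 80.081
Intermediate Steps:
√(-13*(-481) + I(-68, 81)) = √(-13*(-481) + 160) = √(6253 + 160) = √6413 = 11*√53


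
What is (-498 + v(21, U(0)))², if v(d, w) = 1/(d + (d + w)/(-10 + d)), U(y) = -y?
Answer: 15746485225/63504 ≈ 2.4796e+5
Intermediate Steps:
v(d, w) = 1/(d + (d + w)/(-10 + d))
(-498 + v(21, U(0)))² = (-498 + (-10 + 21)/(-1*0 + 21² - 9*21))² = (-498 + 11/(0 + 441 - 189))² = (-498 + 11/252)² = (-125485/252)² = 15746485225/63504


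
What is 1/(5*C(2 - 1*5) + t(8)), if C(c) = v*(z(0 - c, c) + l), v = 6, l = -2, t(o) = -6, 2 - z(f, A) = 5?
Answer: -1/156 ≈ -0.0064103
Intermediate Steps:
z(f, A) = -3 (z(f, A) = 2 - 1*5 = 2 - 5 = -3)
C(c) = -30 (C(c) = 6*(-3 - 2) = 6*(-5) = -30)
1/(5*C(2 - 1*5) + t(8)) = 1/(5*(-30) - 6) = 1/(-150 - 6) = 1/(-156) = -1/156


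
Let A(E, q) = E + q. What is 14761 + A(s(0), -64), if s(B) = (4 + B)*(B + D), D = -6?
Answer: 14673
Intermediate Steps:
s(B) = (-6 + B)*(4 + B) (s(B) = (4 + B)*(B - 6) = (4 + B)*(-6 + B) = (-6 + B)*(4 + B))
14761 + A(s(0), -64) = 14761 + ((-24 + 0² - 2*0) - 64) = 14761 + ((-24 + 0 + 0) - 64) = 14761 + (-24 - 64) = 14761 - 88 = 14673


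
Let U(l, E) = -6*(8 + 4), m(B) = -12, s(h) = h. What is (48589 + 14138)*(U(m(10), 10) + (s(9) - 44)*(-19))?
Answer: 37197111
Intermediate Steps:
U(l, E) = -72 (U(l, E) = -6*12 = -72)
(48589 + 14138)*(U(m(10), 10) + (s(9) - 44)*(-19)) = (48589 + 14138)*(-72 + (9 - 44)*(-19)) = 62727*(-72 - 35*(-19)) = 62727*(-72 + 665) = 62727*593 = 37197111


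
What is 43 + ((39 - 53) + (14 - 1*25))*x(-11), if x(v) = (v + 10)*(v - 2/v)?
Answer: -2502/11 ≈ -227.45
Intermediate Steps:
x(v) = (10 + v)*(v - 2/v)
43 + ((39 - 53) + (14 - 1*25))*x(-11) = 43 + ((39 - 53) + (14 - 1*25))*(-2 + (-11)² - 20/(-11) + 10*(-11)) = 43 + (-14 + (14 - 25))*(-2 + 121 - 20*(-1/11) - 110) = 43 + (-14 - 11)*(-2 + 121 + 20/11 - 110) = 43 - 25*119/11 = 43 - 2975/11 = -2502/11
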